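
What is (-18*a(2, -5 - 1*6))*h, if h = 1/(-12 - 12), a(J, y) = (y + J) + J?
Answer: -21/4 ≈ -5.2500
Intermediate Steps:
a(J, y) = y + 2*J (a(J, y) = (J + y) + J = y + 2*J)
h = -1/24 (h = 1/(-24) = -1/24 ≈ -0.041667)
(-18*a(2, -5 - 1*6))*h = -18*((-5 - 1*6) + 2*2)*(-1/24) = -18*((-5 - 6) + 4)*(-1/24) = -18*(-11 + 4)*(-1/24) = -18*(-7)*(-1/24) = 126*(-1/24) = -21/4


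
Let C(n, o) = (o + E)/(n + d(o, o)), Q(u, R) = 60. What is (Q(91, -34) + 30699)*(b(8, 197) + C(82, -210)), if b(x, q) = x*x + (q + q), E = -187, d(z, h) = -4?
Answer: 362207731/26 ≈ 1.3931e+7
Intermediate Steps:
b(x, q) = x² + 2*q
C(n, o) = (-187 + o)/(-4 + n) (C(n, o) = (o - 187)/(n - 4) = (-187 + o)/(-4 + n))
(Q(91, -34) + 30699)*(b(8, 197) + C(82, -210)) = (60 + 30699)*((8² + 2*197) + (-187 - 210)/(-4 + 82)) = 30759*((64 + 394) - 397/78) = 30759*(458 + (1/78)*(-397)) = 30759*(458 - 397/78) = 30759*(35327/78) = 362207731/26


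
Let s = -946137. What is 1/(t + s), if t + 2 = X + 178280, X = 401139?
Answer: -1/366720 ≈ -2.7269e-6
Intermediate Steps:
t = 579417 (t = -2 + (401139 + 178280) = -2 + 579419 = 579417)
1/(t + s) = 1/(579417 - 946137) = 1/(-366720) = -1/366720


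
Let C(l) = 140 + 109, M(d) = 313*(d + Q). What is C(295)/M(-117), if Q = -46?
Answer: -249/51019 ≈ -0.0048805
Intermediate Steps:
M(d) = -14398 + 313*d (M(d) = 313*(d - 46) = 313*(-46 + d) = -14398 + 313*d)
C(l) = 249
C(295)/M(-117) = 249/(-14398 + 313*(-117)) = 249/(-14398 - 36621) = 249/(-51019) = 249*(-1/51019) = -249/51019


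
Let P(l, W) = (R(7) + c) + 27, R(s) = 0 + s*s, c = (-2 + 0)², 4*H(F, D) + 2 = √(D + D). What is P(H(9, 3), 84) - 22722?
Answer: -22642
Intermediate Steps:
H(F, D) = -½ + √2*√D/4 (H(F, D) = -½ + √(D + D)/4 = -½ + √(2*D)/4 = -½ + (√2*√D)/4 = -½ + √2*√D/4)
c = 4 (c = (-2)² = 4)
R(s) = s² (R(s) = 0 + s² = s²)
P(l, W) = 80 (P(l, W) = (7² + 4) + 27 = (49 + 4) + 27 = 53 + 27 = 80)
P(H(9, 3), 84) - 22722 = 80 - 22722 = -22642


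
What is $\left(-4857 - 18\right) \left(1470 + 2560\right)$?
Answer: $-19646250$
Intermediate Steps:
$\left(-4857 - 18\right) \left(1470 + 2560\right) = \left(-4857 + \left(-766 + 748\right)\right) 4030 = \left(-4857 - 18\right) 4030 = \left(-4875\right) 4030 = -19646250$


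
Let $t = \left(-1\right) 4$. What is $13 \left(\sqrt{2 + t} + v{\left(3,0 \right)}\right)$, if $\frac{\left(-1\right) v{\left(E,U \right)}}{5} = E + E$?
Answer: $-390 + 13 i \sqrt{2} \approx -390.0 + 18.385 i$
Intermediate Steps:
$v{\left(E,U \right)} = - 10 E$ ($v{\left(E,U \right)} = - 5 \left(E + E\right) = - 5 \cdot 2 E = - 10 E$)
$t = -4$
$13 \left(\sqrt{2 + t} + v{\left(3,0 \right)}\right) = 13 \left(\sqrt{2 - 4} - 30\right) = 13 \left(\sqrt{-2} - 30\right) = 13 \left(i \sqrt{2} - 30\right) = 13 \left(-30 + i \sqrt{2}\right) = -390 + 13 i \sqrt{2}$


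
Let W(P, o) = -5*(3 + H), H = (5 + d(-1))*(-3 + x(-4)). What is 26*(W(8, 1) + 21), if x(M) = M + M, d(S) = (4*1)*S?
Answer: 1586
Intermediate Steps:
d(S) = 4*S
x(M) = 2*M
H = -11 (H = (5 + 4*(-1))*(-3 + 2*(-4)) = (5 - 4)*(-3 - 8) = 1*(-11) = -11)
W(P, o) = 40 (W(P, o) = -5*(3 - 11) = -5*(-8) = 40)
26*(W(8, 1) + 21) = 26*(40 + 21) = 26*61 = 1586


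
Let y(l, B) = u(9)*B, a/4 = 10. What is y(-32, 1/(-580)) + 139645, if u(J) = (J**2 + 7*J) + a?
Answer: 20248479/145 ≈ 1.3964e+5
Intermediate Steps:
a = 40 (a = 4*10 = 40)
u(J) = 40 + J**2 + 7*J (u(J) = (J**2 + 7*J) + 40 = 40 + J**2 + 7*J)
y(l, B) = 184*B (y(l, B) = (40 + 9**2 + 7*9)*B = (40 + 81 + 63)*B = 184*B)
y(-32, 1/(-580)) + 139645 = 184/(-580) + 139645 = 184*(-1/580) + 139645 = -46/145 + 139645 = 20248479/145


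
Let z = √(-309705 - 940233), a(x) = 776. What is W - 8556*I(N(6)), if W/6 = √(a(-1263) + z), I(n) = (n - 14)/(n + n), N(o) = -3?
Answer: -24242 + 6*√(776 + 3*I*√138882) ≈ -24046.0 + 102.61*I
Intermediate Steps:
z = 3*I*√138882 (z = √(-1249938) = 3*I*√138882 ≈ 1118.0*I)
I(n) = (-14 + n)/(2*n) (I(n) = (-14 + n)/((2*n)) = (-14 + n)*(1/(2*n)) = (-14 + n)/(2*n))
W = 6*√(776 + 3*I*√138882) ≈ 196.12 + 102.61*I
W - 8556*I(N(6)) = 6*√(776 + 3*I*√138882) - 4278*(-14 - 3)/(-3) = 6*√(776 + 3*I*√138882) - 4278*(-1)*(-17)/3 = 6*√(776 + 3*I*√138882) - 8556*17/6 = 6*√(776 + 3*I*√138882) - 24242 = -24242 + 6*√(776 + 3*I*√138882)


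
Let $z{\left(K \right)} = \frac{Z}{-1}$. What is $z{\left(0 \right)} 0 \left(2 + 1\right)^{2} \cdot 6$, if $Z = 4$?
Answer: $0$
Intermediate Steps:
$z{\left(K \right)} = -4$ ($z{\left(K \right)} = \frac{4}{-1} = 4 \left(-1\right) = -4$)
$z{\left(0 \right)} 0 \left(2 + 1\right)^{2} \cdot 6 = \left(-4\right) 0 \left(2 + 1\right)^{2} \cdot 6 = 0 \cdot 3^{2} \cdot 6 = 0 \cdot 9 \cdot 6 = 0 \cdot 54 = 0$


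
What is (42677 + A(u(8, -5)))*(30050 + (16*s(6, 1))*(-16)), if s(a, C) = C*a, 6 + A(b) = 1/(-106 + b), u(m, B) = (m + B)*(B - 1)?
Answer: 75436681171/62 ≈ 1.2167e+9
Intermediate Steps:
u(m, B) = (-1 + B)*(B + m) (u(m, B) = (B + m)*(-1 + B) = (-1 + B)*(B + m))
A(b) = -6 + 1/(-106 + b)
(42677 + A(u(8, -5)))*(30050 + (16*s(6, 1))*(-16)) = (42677 + (637 - 6*((-5)**2 - 1*(-5) - 1*8 - 5*8))/(-106 + ((-5)**2 - 1*(-5) - 1*8 - 5*8)))*(30050 + (16*(1*6))*(-16)) = (42677 + (637 - 6*(25 + 5 - 8 - 40))/(-106 + (25 + 5 - 8 - 40)))*(30050 + (16*6)*(-16)) = (42677 + (637 - 6*(-18))/(-106 - 18))*(30050 + 96*(-16)) = (42677 + (637 + 108)/(-124))*(30050 - 1536) = (42677 - 1/124*745)*28514 = (42677 - 745/124)*28514 = (5291203/124)*28514 = 75436681171/62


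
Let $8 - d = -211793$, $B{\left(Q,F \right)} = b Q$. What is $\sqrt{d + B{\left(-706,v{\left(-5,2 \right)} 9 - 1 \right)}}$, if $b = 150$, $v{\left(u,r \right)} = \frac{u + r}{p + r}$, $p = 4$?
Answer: $\sqrt{105901} \approx 325.42$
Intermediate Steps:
$v{\left(u,r \right)} = \frac{r + u}{4 + r}$ ($v{\left(u,r \right)} = \frac{u + r}{4 + r} = \frac{r + u}{4 + r}$)
$B{\left(Q,F \right)} = 150 Q$
$d = 211801$ ($d = 8 - -211793 = 8 + 211793 = 211801$)
$\sqrt{d + B{\left(-706,v{\left(-5,2 \right)} 9 - 1 \right)}} = \sqrt{211801 + 150 \left(-706\right)} = \sqrt{211801 - 105900} = \sqrt{105901}$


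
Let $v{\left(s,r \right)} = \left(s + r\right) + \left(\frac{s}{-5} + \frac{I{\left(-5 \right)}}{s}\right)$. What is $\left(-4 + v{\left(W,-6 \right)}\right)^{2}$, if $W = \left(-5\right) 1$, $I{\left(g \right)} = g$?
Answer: $169$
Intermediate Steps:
$W = -5$
$v{\left(s,r \right)} = r - \frac{5}{s} + \frac{4 s}{5}$ ($v{\left(s,r \right)} = \left(s + r\right) + \left(\frac{s}{-5} - \frac{5}{s}\right) = \left(r + s\right) + \left(s \left(- \frac{1}{5}\right) - \frac{5}{s}\right) = \left(r + s\right) - \left(\frac{5}{s} + \frac{s}{5}\right) = r - \frac{5}{s} + \frac{4 s}{5}$)
$\left(-4 + v{\left(W,-6 \right)}\right)^{2} = \left(-4 - \left(10 - 1\right)\right)^{2} = \left(-4 - 9\right)^{2} = \left(-13\right)^{2} = 169$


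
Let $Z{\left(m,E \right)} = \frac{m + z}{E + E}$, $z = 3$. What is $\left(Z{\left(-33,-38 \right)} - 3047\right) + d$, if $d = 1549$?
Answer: $- \frac{56909}{38} \approx -1497.6$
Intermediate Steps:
$Z{\left(m,E \right)} = \frac{3 + m}{2 E}$ ($Z{\left(m,E \right)} = \frac{m + 3}{E + E} = \frac{3 + m}{2 E}$)
$\left(Z{\left(-33,-38 \right)} - 3047\right) + d = \left(\frac{3 - 33}{2 \left(-38\right)} - 3047\right) + 1549 = \left(\frac{1}{2} \left(- \frac{1}{38}\right) \left(-30\right) - 3047\right) + 1549 = \left(\frac{15}{38} - 3047\right) + 1549 = - \frac{115771}{38} + 1549 = - \frac{56909}{38}$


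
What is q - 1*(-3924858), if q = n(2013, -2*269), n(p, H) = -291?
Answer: 3924567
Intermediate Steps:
q = -291
q - 1*(-3924858) = -291 - 1*(-3924858) = -291 + 3924858 = 3924567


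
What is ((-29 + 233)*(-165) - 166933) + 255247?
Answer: 54654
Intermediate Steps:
((-29 + 233)*(-165) - 166933) + 255247 = (204*(-165) - 166933) + 255247 = (-33660 - 166933) + 255247 = -200593 + 255247 = 54654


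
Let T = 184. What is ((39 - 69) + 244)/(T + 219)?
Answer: 214/403 ≈ 0.53102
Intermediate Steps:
((39 - 69) + 244)/(T + 219) = ((39 - 69) + 244)/(184 + 219) = (-30 + 244)/403 = 214*(1/403) = 214/403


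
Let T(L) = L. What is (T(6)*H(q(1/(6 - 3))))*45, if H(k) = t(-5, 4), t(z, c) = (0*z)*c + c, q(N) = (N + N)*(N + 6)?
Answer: 1080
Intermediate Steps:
q(N) = 2*N*(6 + N) (q(N) = (2*N)*(6 + N) = 2*N*(6 + N))
t(z, c) = c (t(z, c) = 0*c + c = 0 + c = c)
H(k) = 4
(T(6)*H(q(1/(6 - 3))))*45 = (6*4)*45 = 24*45 = 1080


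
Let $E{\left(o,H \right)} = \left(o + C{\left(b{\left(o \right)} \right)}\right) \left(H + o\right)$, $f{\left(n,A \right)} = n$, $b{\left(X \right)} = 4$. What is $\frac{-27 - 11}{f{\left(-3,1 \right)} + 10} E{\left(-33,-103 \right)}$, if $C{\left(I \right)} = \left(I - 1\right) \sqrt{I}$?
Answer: $- \frac{139536}{7} \approx -19934.0$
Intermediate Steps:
$C{\left(I \right)} = \sqrt{I} \left(-1 + I\right)$ ($C{\left(I \right)} = \left(I - 1\right) \sqrt{I} = \left(-1 + I\right) \sqrt{I} = \sqrt{I} \left(-1 + I\right)$)
$E{\left(o,H \right)} = \left(6 + o\right) \left(H + o\right)$ ($E{\left(o,H \right)} = \left(o + \sqrt{4} \left(-1 + 4\right)\right) \left(H + o\right) = \left(o + 2 \cdot 3\right) \left(H + o\right) = \left(o + 6\right) \left(H + o\right) = \left(6 + o\right) \left(H + o\right)$)
$\frac{-27 - 11}{f{\left(-3,1 \right)} + 10} E{\left(-33,-103 \right)} = \frac{-27 - 11}{-3 + 10} \left(\left(-33\right)^{2} + 6 \left(-103\right) + 6 \left(-33\right) - -3399\right) = - \frac{38}{7} \left(1089 - 618 - 198 + 3399\right) = \left(-38\right) \frac{1}{7} \cdot 3672 = \left(- \frac{38}{7}\right) 3672 = - \frac{139536}{7}$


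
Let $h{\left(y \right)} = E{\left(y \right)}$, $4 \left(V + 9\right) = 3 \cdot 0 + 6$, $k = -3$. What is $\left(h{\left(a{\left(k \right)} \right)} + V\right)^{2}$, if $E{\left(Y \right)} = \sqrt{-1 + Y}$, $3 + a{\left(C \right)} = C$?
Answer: $\frac{197}{4} - 15 i \sqrt{7} \approx 49.25 - 39.686 i$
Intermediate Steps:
$a{\left(C \right)} = -3 + C$
$V = - \frac{15}{2}$ ($V = -9 + \frac{3 \cdot 0 + 6}{4} = -9 + \frac{0 + 6}{4} = -9 + \frac{1}{4} \cdot 6 = -9 + \frac{3}{2} = - \frac{15}{2} \approx -7.5$)
$h{\left(y \right)} = \sqrt{-1 + y}$
$\left(h{\left(a{\left(k \right)} \right)} + V\right)^{2} = \left(\sqrt{-1 - 6} - \frac{15}{2}\right)^{2} = \left(\sqrt{-7} - \frac{15}{2}\right)^{2} = \left(i \sqrt{7} - \frac{15}{2}\right)^{2} = \left(- \frac{15}{2} + i \sqrt{7}\right)^{2}$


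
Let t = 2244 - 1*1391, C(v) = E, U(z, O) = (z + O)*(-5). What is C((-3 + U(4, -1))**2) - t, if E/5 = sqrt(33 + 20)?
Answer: -853 + 5*sqrt(53) ≈ -816.60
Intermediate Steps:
U(z, O) = -5*O - 5*z (U(z, O) = (O + z)*(-5) = -5*O - 5*z)
E = 5*sqrt(53) (E = 5*sqrt(33 + 20) = 5*sqrt(53) ≈ 36.401)
C(v) = 5*sqrt(53)
t = 853 (t = 2244 - 1391 = 853)
C((-3 + U(4, -1))**2) - t = 5*sqrt(53) - 1*853 = 5*sqrt(53) - 853 = -853 + 5*sqrt(53)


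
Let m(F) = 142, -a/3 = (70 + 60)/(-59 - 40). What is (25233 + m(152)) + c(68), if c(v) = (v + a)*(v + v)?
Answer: 1160239/33 ≈ 35159.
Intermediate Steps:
a = 130/33 (a = -3*(70 + 60)/(-59 - 40) = -390/(-99) = -390*(-1)/99 = -3*(-130/99) = 130/33 ≈ 3.9394)
c(v) = 2*v*(130/33 + v) (c(v) = (v + 130/33)*(v + v) = (130/33 + v)*(2*v) = 2*v*(130/33 + v))
(25233 + m(152)) + c(68) = (25233 + 142) + (2/33)*68*(130 + 33*68) = 25375 + (2/33)*68*(130 + 2244) = 25375 + (2/33)*68*2374 = 25375 + 322864/33 = 1160239/33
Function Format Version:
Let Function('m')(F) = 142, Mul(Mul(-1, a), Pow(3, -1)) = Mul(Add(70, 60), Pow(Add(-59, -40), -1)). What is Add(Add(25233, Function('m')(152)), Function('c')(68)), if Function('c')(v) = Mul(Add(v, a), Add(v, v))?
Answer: Rational(1160239, 33) ≈ 35159.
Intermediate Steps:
a = Rational(130, 33) (a = Mul(-3, Mul(Add(70, 60), Pow(Add(-59, -40), -1))) = Mul(-3, Mul(130, Pow(-99, -1))) = Mul(-3, Mul(130, Rational(-1, 99))) = Mul(-3, Rational(-130, 99)) = Rational(130, 33) ≈ 3.9394)
Function('c')(v) = Mul(2, v, Add(Rational(130, 33), v)) (Function('c')(v) = Mul(Add(v, Rational(130, 33)), Add(v, v)) = Mul(Add(Rational(130, 33), v), Mul(2, v)) = Mul(2, v, Add(Rational(130, 33), v)))
Add(Add(25233, Function('m')(152)), Function('c')(68)) = Add(Add(25233, 142), Mul(Rational(2, 33), 68, Add(130, Mul(33, 68)))) = Add(25375, Mul(Rational(2, 33), 68, Add(130, 2244))) = Add(25375, Mul(Rational(2, 33), 68, 2374)) = Add(25375, Rational(322864, 33)) = Rational(1160239, 33)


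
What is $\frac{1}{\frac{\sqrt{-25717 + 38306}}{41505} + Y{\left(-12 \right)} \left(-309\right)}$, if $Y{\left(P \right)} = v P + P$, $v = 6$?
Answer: $\frac{44713493388900}{1160583434402275811} - \frac{41505 \sqrt{12589}}{1160583434402275811} \approx 3.8527 \cdot 10^{-5}$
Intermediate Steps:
$Y{\left(P \right)} = 7 P$ ($Y{\left(P \right)} = 6 P + P = 7 P$)
$\frac{1}{\frac{\sqrt{-25717 + 38306}}{41505} + Y{\left(-12 \right)} \left(-309\right)} = \frac{1}{\frac{\sqrt{-25717 + 38306}}{41505} + 7 \left(-12\right) \left(-309\right)} = \frac{1}{\sqrt{12589} \cdot \frac{1}{41505} - -25956} = \frac{1}{\frac{\sqrt{12589}}{41505} + 25956} = \frac{1}{25956 + \frac{\sqrt{12589}}{41505}}$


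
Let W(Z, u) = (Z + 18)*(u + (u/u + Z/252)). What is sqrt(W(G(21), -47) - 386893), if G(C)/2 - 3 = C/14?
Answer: I*sqrt(76074271)/14 ≈ 623.0*I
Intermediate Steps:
G(C) = 6 + C/7 (G(C) = 6 + 2*(C/14) = 6 + C/7)
W(Z, u) = (18 + Z)*(1 + u + Z/252) (W(Z, u) = (18 + Z)*(u + (1 + Z*(1/252))) = (18 + Z)*(u + (1 + Z/252)) = (18 + Z)*(1 + u + Z/252))
sqrt(W(G(21), -47) - 386893) = sqrt((18 + 18*(-47) + (6 + (1/7)*21)**2/252 + 15*(6 + (1/7)*21)/14 + (6 + (1/7)*21)*(-47)) - 386893) = sqrt((18 - 846 + (6 + 3)**2/252 + 15*(6 + 3)/14 + (6 + 3)*(-47)) - 386893) = sqrt((18 - 846 + (1/252)*9**2 + (15/14)*9 + 9*(-47)) - 386893) = sqrt((18 - 846 + (1/252)*81 + 135/14 - 423) - 386893) = sqrt((18 - 846 + 9/28 + 135/14 - 423) - 386893) = sqrt(-34749/28 - 386893) = sqrt(-10867753/28) = I*sqrt(76074271)/14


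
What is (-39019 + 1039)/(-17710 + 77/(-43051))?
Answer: 545025660/254144429 ≈ 2.1446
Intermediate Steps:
(-39019 + 1039)/(-17710 + 77/(-43051)) = -37980/(-17710 + 77*(-1/43051)) = -37980/(-17710 - 77/43051) = -37980/(-762433287/43051) = -37980*(-43051/762433287) = 545025660/254144429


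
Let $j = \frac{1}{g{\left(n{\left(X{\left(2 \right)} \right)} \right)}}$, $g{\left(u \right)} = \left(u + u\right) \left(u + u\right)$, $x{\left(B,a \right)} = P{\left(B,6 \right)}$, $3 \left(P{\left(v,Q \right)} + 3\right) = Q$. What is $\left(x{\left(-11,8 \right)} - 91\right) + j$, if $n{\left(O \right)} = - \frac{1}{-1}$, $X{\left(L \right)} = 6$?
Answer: $- \frac{367}{4} \approx -91.75$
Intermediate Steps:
$P{\left(v,Q \right)} = -3 + \frac{Q}{3}$
$x{\left(B,a \right)} = -1$ ($x{\left(B,a \right)} = -3 + \frac{1}{3} \cdot 6 = -3 + 2 = -1$)
$n{\left(O \right)} = 1$ ($n{\left(O \right)} = \left(-1\right) \left(-1\right) = 1$)
$g{\left(u \right)} = 4 u^{2}$ ($g{\left(u \right)} = 2 u 2 u = 4 u^{2}$)
$j = \frac{1}{4}$ ($j = \frac{1}{4 \cdot 1^{2}} = \frac{1}{4 \cdot 1} = \frac{1}{4} \approx 0.25$)
$\left(x{\left(-11,8 \right)} - 91\right) + j = \left(-1 - 91\right) + \frac{1}{4} = -92 + \frac{1}{4} = - \frac{367}{4}$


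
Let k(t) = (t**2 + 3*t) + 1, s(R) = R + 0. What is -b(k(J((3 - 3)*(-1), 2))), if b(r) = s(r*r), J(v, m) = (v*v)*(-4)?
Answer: -1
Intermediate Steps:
s(R) = R
J(v, m) = -4*v**2 (J(v, m) = v**2*(-4) = -4*v**2)
k(t) = 1 + t**2 + 3*t
b(r) = r**2 (b(r) = r*r = r**2)
-b(k(J((3 - 3)*(-1), 2))) = -(1 + (-4*(3 - 3)**2)**2 + 3*(-4*(3 - 3)**2))**2 = -(1 + (-4*(0*(-1))**2)**2 + 3*(-4*(0*(-1))**2))**2 = -(1 + (-4*0**2)**2 + 3*(-4*0**2))**2 = -(1 + (-4*0)**2 + 3*(-4*0))**2 = -(1 + 0**2 + 3*0)**2 = -(1 + 0 + 0)**2 = -1*1**2 = -1*1 = -1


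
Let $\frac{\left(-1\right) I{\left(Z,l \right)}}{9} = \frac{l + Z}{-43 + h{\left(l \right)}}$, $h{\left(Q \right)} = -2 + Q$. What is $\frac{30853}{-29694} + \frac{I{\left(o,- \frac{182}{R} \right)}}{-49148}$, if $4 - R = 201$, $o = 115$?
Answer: $- \frac{6586342572277}{6335988191148} \approx -1.0395$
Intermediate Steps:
$R = -197$ ($R = 4 - 201 = -197$)
$I{\left(Z,l \right)} = - \frac{9 \left(Z + l\right)}{-45 + l}$ ($I{\left(Z,l \right)} = - 9 \frac{l + Z}{-43 + \left(-2 + l\right)} = - 9 \frac{Z + l}{-45 + l} = - \frac{9 \left(Z + l\right)}{-45 + l}$)
$\frac{30853}{-29694} + \frac{I{\left(o,- \frac{182}{R} \right)}}{-49148} = \frac{30853}{-29694} + \frac{9 \frac{1}{-45 - \frac{182}{-197}} \left(\left(-1\right) 115 - - \frac{182}{-197}\right)}{-49148} = 30853 \left(- \frac{1}{29694}\right) + \frac{9 \left(-115 - \left(-182\right) \left(- \frac{1}{197}\right)\right)}{-45 - - \frac{182}{197}} \left(- \frac{1}{49148}\right) = - \frac{30853}{29694} + \frac{9 \left(-115 - \frac{182}{197}\right)}{-45 + \frac{182}{197}} \left(- \frac{1}{49148}\right) = - \frac{30853}{29694} + \frac{9 \left(-115 - \frac{182}{197}\right)}{- \frac{8683}{197}} \left(- \frac{1}{49148}\right) = - \frac{30853}{29694} + 9 \left(- \frac{197}{8683}\right) \left(- \frac{22837}{197}\right) \left(- \frac{1}{49148}\right) = - \frac{30853}{29694} + \frac{205533}{8683} \left(- \frac{1}{49148}\right) = - \frac{30853}{29694} - \frac{205533}{426752084} = - \frac{6586342572277}{6335988191148}$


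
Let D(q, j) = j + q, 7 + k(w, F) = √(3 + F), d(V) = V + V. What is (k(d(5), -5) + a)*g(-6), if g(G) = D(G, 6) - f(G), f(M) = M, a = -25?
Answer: -192 + 6*I*√2 ≈ -192.0 + 8.4853*I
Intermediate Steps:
d(V) = 2*V
k(w, F) = -7 + √(3 + F)
g(G) = 6 (g(G) = (6 + G) - G = 6)
(k(d(5), -5) + a)*g(-6) = ((-7 + √(3 - 5)) - 25)*6 = ((-7 + √(-2)) - 25)*6 = ((-7 + I*√2) - 25)*6 = (-32 + I*√2)*6 = -192 + 6*I*√2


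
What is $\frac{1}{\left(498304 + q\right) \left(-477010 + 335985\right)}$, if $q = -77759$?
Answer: $- \frac{1}{59307358625} \approx -1.6861 \cdot 10^{-11}$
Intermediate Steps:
$\frac{1}{\left(498304 + q\right) \left(-477010 + 335985\right)} = \frac{1}{\left(498304 - 77759\right) \left(-477010 + 335985\right)} = \frac{1}{420545 \left(-141025\right)} = \frac{1}{-59307358625} = - \frac{1}{59307358625}$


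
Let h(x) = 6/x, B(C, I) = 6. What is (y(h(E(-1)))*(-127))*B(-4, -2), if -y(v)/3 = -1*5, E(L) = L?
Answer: -11430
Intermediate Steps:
y(v) = 15 (y(v) = -(-3)*5 = -3*(-5) = 15)
(y(h(E(-1)))*(-127))*B(-4, -2) = (15*(-127))*6 = -1905*6 = -11430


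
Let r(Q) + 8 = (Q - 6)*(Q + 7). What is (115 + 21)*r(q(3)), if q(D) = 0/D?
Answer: -6800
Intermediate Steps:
q(D) = 0
r(Q) = -8 + (-6 + Q)*(7 + Q) (r(Q) = -8 + (Q - 6)*(Q + 7) = -8 + (-6 + Q)*(7 + Q))
(115 + 21)*r(q(3)) = (115 + 21)*(-50 + 0 + 0²) = 136*(-50 + 0 + 0) = 136*(-50) = -6800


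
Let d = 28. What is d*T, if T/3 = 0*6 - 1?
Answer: -84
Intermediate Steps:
T = -3 (T = 3*(0*6 - 1) = 3*(0 - 1) = 3*(-1) = -3)
d*T = 28*(-3) = -84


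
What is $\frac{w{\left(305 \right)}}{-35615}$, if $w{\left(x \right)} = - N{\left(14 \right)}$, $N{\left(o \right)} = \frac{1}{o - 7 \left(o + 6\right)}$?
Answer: $- \frac{1}{4487490} \approx -2.2284 \cdot 10^{-7}$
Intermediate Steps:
$N{\left(o \right)} = \frac{1}{-42 - 6 o}$ ($N{\left(o \right)} = \frac{1}{o - 7 \left(6 + o\right)} = \frac{1}{o - \left(42 + 7 o\right)} = \frac{1}{-42 - 6 o}$)
$w{\left(x \right)} = \frac{1}{126}$ ($w{\left(x \right)} = - \frac{-1}{42 + 6 \cdot 14} = - \frac{-1}{42 + 84} = - \frac{-1}{126} = \left(-1\right) \left(- \frac{1}{126}\right) = \frac{1}{126}$)
$\frac{w{\left(305 \right)}}{-35615} = \frac{1}{126 \left(-35615\right)} = \frac{1}{126} \left(- \frac{1}{35615}\right) = - \frac{1}{4487490}$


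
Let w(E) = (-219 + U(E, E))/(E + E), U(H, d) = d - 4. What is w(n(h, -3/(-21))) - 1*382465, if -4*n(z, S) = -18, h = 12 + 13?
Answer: -6884807/18 ≈ -3.8249e+5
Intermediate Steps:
U(H, d) = -4 + d
h = 25
n(z, S) = 9/2 (n(z, S) = -1/4*(-18) = 9/2)
w(E) = (-223 + E)/(2*E) (w(E) = (-219 + (-4 + E))/(E + E) = (-223 + E)/((2*E)) = (-223 + E)*(1/(2*E)) = (-223 + E)/(2*E))
w(n(h, -3/(-21))) - 1*382465 = (-223 + 9/2)/(2*(9/2)) - 1*382465 = (1/2)*(2/9)*(-437/2) - 382465 = -437/18 - 382465 = -6884807/18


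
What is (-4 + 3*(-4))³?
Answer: -4096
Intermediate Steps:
(-4 + 3*(-4))³ = (-4 - 12)³ = (-16)³ = -4096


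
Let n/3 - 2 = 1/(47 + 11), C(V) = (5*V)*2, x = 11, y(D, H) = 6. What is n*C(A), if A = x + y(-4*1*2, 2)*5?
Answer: 71955/29 ≈ 2481.2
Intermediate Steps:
A = 41 (A = 11 + 6*5 = 11 + 30 = 41)
C(V) = 10*V
n = 351/58 (n = 6 + 3/(47 + 11) = 6 + 3/58 = 351/58 ≈ 6.0517)
n*C(A) = 351*(10*41)/58 = (351/58)*410 = 71955/29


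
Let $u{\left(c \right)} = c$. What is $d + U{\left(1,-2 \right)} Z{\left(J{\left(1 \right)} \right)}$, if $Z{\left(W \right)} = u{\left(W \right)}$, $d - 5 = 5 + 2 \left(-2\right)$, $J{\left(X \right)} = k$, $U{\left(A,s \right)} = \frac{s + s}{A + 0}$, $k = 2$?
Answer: $-2$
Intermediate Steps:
$U{\left(A,s \right)} = \frac{2 s}{A}$
$J{\left(X \right)} = 2$
$d = 6$ ($d = 5 + \left(5 + 2 \left(-2\right)\right) = 5 + \left(5 - 4\right) = 5 + 1 = 6$)
$Z{\left(W \right)} = W$
$d + U{\left(1,-2 \right)} Z{\left(J{\left(1 \right)} \right)} = 6 + 2 \left(-2\right) 1^{-1} \cdot 2 = 6 + 2 \left(-2\right) 1 \cdot 2 = 6 - 8 = -2$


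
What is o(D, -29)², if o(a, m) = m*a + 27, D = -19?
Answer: 334084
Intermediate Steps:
o(a, m) = 27 + a*m (o(a, m) = a*m + 27 = 27 + a*m)
o(D, -29)² = (27 - 19*(-29))² = (27 + 551)² = 578² = 334084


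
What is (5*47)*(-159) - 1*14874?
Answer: -52239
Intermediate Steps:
(5*47)*(-159) - 1*14874 = 235*(-159) - 14874 = -37365 - 14874 = -52239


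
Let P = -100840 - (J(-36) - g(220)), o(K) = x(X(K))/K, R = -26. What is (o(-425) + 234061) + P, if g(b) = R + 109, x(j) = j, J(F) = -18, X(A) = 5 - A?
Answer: 11332284/85 ≈ 1.3332e+5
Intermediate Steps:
o(K) = (5 - K)/K
g(b) = 83 (g(b) = -26 + 109 = 83)
P = -100739 (P = -100840 - (-18 - 1*83) = -100840 - (-18 - 83) = -100840 - 1*(-101) = -100840 + 101 = -100739)
(o(-425) + 234061) + P = ((5 - 1*(-425))/(-425) + 234061) - 100739 = (-(5 + 425)/425 + 234061) - 100739 = (-1/425*430 + 234061) - 100739 = (-86/85 + 234061) - 100739 = 19895099/85 - 100739 = 11332284/85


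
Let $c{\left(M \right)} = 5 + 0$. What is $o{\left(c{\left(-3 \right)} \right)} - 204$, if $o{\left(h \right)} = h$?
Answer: $-199$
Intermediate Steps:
$c{\left(M \right)} = 5$
$o{\left(c{\left(-3 \right)} \right)} - 204 = 5 - 204 = -199$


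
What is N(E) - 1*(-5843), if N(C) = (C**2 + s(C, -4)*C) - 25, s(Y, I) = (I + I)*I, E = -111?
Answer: 14587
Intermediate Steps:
s(Y, I) = 2*I**2 (s(Y, I) = (2*I)*I = 2*I**2)
N(C) = -25 + C**2 + 32*C (N(C) = (C**2 + (2*(-4)**2)*C) - 25 = (C**2 + (2*16)*C) - 25 = (C**2 + 32*C) - 25 = -25 + C**2 + 32*C)
N(E) - 1*(-5843) = (-25 + (-111)**2 + 32*(-111)) - 1*(-5843) = (-25 + 12321 - 3552) + 5843 = 8744 + 5843 = 14587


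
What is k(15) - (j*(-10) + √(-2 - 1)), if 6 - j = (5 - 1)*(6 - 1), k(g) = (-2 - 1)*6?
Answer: -158 - I*√3 ≈ -158.0 - 1.732*I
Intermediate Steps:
k(g) = -18 (k(g) = -3*6 = -18)
j = -14 (j = 6 - (5 - 1)*(6 - 1) = 6 - 4*5 = 6 - 1*20 = 6 - 20 = -14)
k(15) - (j*(-10) + √(-2 - 1)) = -18 - (-14*(-10) + √(-2 - 1)) = -18 - (140 + √(-3)) = -18 - (140 + I*√3) = -18 + (-140 - I*√3) = -158 - I*√3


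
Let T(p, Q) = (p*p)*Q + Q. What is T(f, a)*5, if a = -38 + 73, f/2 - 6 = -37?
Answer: 672875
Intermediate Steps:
f = -62 (f = 12 + 2*(-37) = 12 - 74 = -62)
a = 35
T(p, Q) = Q + Q*p² (T(p, Q) = p²*Q + Q = Q*p² + Q = Q + Q*p²)
T(f, a)*5 = (35*(1 + (-62)²))*5 = (35*(1 + 3844))*5 = (35*3845)*5 = 134575*5 = 672875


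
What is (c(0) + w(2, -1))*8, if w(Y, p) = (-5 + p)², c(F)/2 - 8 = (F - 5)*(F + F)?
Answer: 416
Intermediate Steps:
c(F) = 16 + 4*F*(-5 + F) (c(F) = 16 + 2*((F - 5)*(F + F)) = 16 + 2*((-5 + F)*(2*F)) = 16 + 2*(2*F*(-5 + F)) = 16 + 4*F*(-5 + F))
(c(0) + w(2, -1))*8 = ((16 - 20*0 + 4*0²) + (-5 - 1)²)*8 = ((16 + 0 + 4*0) + (-6)²)*8 = ((16 + 0 + 0) + 36)*8 = (16 + 36)*8 = 52*8 = 416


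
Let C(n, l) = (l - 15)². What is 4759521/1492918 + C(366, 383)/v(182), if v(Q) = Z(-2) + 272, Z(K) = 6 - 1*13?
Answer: 203438200297/395623270 ≈ 514.22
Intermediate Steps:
Z(K) = -7 (Z(K) = 6 - 13 = -7)
C(n, l) = (-15 + l)²
v(Q) = 265 (v(Q) = -7 + 272 = 265)
4759521/1492918 + C(366, 383)/v(182) = 4759521/1492918 + (-15 + 383)²/265 = 4759521*(1/1492918) + 368²*(1/265) = 4759521/1492918 + 135424*(1/265) = 4759521/1492918 + 135424/265 = 203438200297/395623270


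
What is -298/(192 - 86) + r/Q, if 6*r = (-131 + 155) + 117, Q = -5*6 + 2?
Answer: -10835/2968 ≈ -3.6506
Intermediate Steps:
Q = -28 (Q = -30 + 2 = -28)
r = 47/2 (r = ((-131 + 155) + 117)/6 = (24 + 117)/6 = (⅙)*141 = 47/2 ≈ 23.500)
-298/(192 - 86) + r/Q = -298/(192 - 86) + (47/2)/(-28) = -298/106 + (47/2)*(-1/28) = -298*1/106 - 47/56 = -149/53 - 47/56 = -10835/2968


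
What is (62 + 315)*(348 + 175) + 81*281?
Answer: 219932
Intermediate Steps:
(62 + 315)*(348 + 175) + 81*281 = 377*523 + 22761 = 197171 + 22761 = 219932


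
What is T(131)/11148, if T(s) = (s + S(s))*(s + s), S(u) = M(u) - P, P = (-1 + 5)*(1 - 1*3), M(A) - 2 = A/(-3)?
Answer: 19126/8361 ≈ 2.2875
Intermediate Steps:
M(A) = 2 - A/3 (M(A) = 2 + A/(-3) = 2 + A*(-⅓) = 2 - A/3)
P = -8 (P = 4*(1 - 3) = 4*(-2) = -8)
S(u) = 10 - u/3 (S(u) = (2 - u/3) - 1*(-8) = (2 - u/3) + 8 = 10 - u/3)
T(s) = 2*s*(10 + 2*s/3) (T(s) = (s + (10 - s/3))*(s + s) = (10 + 2*s/3)*(2*s) = 2*s*(10 + 2*s/3))
T(131)/11148 = ((4/3)*131*(15 + 131))/11148 = ((4/3)*131*146)*(1/11148) = (76504/3)*(1/11148) = 19126/8361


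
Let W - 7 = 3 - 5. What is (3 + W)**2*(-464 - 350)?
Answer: -52096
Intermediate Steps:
W = 5 (W = 7 + (3 - 5) = 7 - 2 = 5)
(3 + W)**2*(-464 - 350) = (3 + 5)**2*(-464 - 350) = 8**2*(-814) = 64*(-814) = -52096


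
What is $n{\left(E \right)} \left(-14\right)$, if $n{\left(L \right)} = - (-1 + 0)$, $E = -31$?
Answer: $-14$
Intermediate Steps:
$n{\left(L \right)} = 1$ ($n{\left(L \right)} = \left(-1\right) \left(-1\right) = 1$)
$n{\left(E \right)} \left(-14\right) = 1 \left(-14\right) = -14$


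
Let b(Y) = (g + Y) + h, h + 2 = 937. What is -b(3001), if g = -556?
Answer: -3380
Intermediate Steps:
h = 935 (h = -2 + 937 = 935)
b(Y) = 379 + Y (b(Y) = (-556 + Y) + 935 = 379 + Y)
-b(3001) = -(379 + 3001) = -1*3380 = -3380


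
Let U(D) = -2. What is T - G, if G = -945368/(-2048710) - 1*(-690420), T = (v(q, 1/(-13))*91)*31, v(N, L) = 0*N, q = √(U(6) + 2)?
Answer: -707235651784/1024355 ≈ -6.9042e+5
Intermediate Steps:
q = 0 (q = √(-2 + 2) = √0 = 0)
v(N, L) = 0
T = 0 (T = (0*91)*31 = 0*31 = 0)
G = 707235651784/1024355 (G = -945368*(-1/2048710) + 690420 = 472684/1024355 + 690420 = 707235651784/1024355 ≈ 6.9042e+5)
T - G = 0 - 1*707235651784/1024355 = 0 - 707235651784/1024355 = -707235651784/1024355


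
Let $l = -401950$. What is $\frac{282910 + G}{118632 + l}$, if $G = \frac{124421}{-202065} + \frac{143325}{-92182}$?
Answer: $- \frac{5269655061522553}{5277295208243940} \approx -0.99855$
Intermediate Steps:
$G = - \frac{40430342747}{18626755830}$ ($G = 124421 \left(- \frac{1}{202065}\right) + 143325 \left(- \frac{1}{92182}\right) = - \frac{124421}{202065} - \frac{143325}{92182} = - \frac{40430342747}{18626755830} \approx -2.1706$)
$\frac{282910 + G}{118632 + l} = \frac{282910 - \frac{40430342747}{18626755830}}{118632 - 401950} = \frac{5269655061522553}{18626755830 \left(-283318\right)} = \frac{5269655061522553}{18626755830} \left(- \frac{1}{283318}\right) = - \frac{5269655061522553}{5277295208243940}$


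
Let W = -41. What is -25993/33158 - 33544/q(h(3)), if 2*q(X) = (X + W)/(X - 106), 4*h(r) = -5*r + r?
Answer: -60618017307/364738 ≈ -1.6620e+5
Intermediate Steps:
h(r) = -r (h(r) = (-5*r + r)/4 = (-4*r)/4 = -r)
q(X) = (-41 + X)/(2*(-106 + X)) (q(X) = ((X - 41)/(X - 106))/2 = ((-41 + X)/(-106 + X))/2 = (-41 + X)/(2*(-106 + X)))
-25993/33158 - 33544/q(h(3)) = -25993/33158 - 33544*2*(-106 - 1*3)/(-41 - 1*3) = -25993*1/33158 - 33544*2*(-106 - 3)/(-41 - 3) = -25993/33158 - 33544/((½)*(-44)/(-109)) = -25993/33158 - 33544/((½)*(-1/109)*(-44)) = -25993/33158 - 33544/22/109 = -25993/33158 - 33544*109/22 = -25993/33158 - 1828148/11 = -60618017307/364738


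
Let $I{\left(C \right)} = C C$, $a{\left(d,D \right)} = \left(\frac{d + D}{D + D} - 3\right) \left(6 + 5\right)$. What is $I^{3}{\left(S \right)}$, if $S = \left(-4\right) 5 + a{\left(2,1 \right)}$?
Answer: $\frac{151334226289}{64} \approx 2.3646 \cdot 10^{9}$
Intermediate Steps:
$a{\left(d,D \right)} = -33 + \frac{11 \left(D + d\right)}{2 D}$ ($a{\left(d,D \right)} = \left(\frac{D + d}{2 D} - 3\right) 11 = \left(-3 + \frac{D + d}{2 D}\right) 11 = -33 + \frac{11 \left(D + d\right)}{2 D}$)
$S = - \frac{73}{2}$ ($S = \left(-4\right) 5 + \frac{11 \left(2 - 5\right)}{2 \cdot 1} = -20 + \frac{11}{2} \cdot 1 \left(2 - 5\right) = -20 + \frac{11}{2} \cdot 1 \left(-3\right) = -20 - \frac{33}{2} = - \frac{73}{2} \approx -36.5$)
$I{\left(C \right)} = C^{2}$
$I^{3}{\left(S \right)} = \left(\left(- \frac{73}{2}\right)^{2}\right)^{3} = \left(\frac{5329}{4}\right)^{3} = \frac{151334226289}{64}$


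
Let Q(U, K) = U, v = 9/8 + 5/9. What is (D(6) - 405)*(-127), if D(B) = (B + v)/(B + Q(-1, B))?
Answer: 18446369/360 ≈ 51240.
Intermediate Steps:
v = 121/72 (v = 9*(⅛) + 5*(⅑) = 9/8 + 5/9 = 121/72 ≈ 1.6806)
D(B) = (121/72 + B)/(-1 + B) (D(B) = (B + 121/72)/(B - 1) = (121/72 + B)/(-1 + B))
(D(6) - 405)*(-127) = ((121/72 + 6)/(-1 + 6) - 405)*(-127) = ((553/72)/5 - 405)*(-127) = ((⅕)*(553/72) - 405)*(-127) = (553/360 - 405)*(-127) = -145247/360*(-127) = 18446369/360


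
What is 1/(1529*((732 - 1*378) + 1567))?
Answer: 1/2937209 ≈ 3.4046e-7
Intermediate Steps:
1/(1529*((732 - 1*378) + 1567)) = 1/(1529*((732 - 378) + 1567)) = 1/(1529*(354 + 1567)) = 1/(1529*1921) = 1/2937209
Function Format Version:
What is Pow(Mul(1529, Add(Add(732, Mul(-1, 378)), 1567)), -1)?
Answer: Rational(1, 2937209) ≈ 3.4046e-7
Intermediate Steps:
Pow(Mul(1529, Add(Add(732, Mul(-1, 378)), 1567)), -1) = Pow(Mul(1529, Add(Add(732, -378), 1567)), -1) = Pow(Mul(1529, Add(354, 1567)), -1) = Pow(Mul(1529, 1921), -1) = Pow(2937209, -1) = Rational(1, 2937209)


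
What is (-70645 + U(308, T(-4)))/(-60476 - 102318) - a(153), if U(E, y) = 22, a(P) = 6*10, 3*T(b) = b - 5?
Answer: -9697017/162794 ≈ -59.566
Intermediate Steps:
T(b) = -5/3 + b/3 (T(b) = (b - 5)/3 = (-5 + b)/3 = -5/3 + b/3)
a(P) = 60
(-70645 + U(308, T(-4)))/(-60476 - 102318) - a(153) = (-70645 + 22)/(-60476 - 102318) - 1*60 = -70623/(-162794) - 60 = -70623*(-1/162794) - 60 = 70623/162794 - 60 = -9697017/162794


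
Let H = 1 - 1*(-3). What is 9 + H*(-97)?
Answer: -379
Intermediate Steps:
H = 4 (H = 1 + 3 = 4)
9 + H*(-97) = 9 + 4*(-97) = 9 - 388 = -379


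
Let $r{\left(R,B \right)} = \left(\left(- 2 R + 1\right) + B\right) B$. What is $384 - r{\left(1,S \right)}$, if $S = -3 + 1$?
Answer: $378$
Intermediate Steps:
$S = -2$
$r{\left(R,B \right)} = B \left(1 + B - 2 R\right)$ ($r{\left(R,B \right)} = \left(\left(1 - 2 R\right) + B\right) B = \left(1 + B - 2 R\right) B = B \left(1 + B - 2 R\right)$)
$384 - r{\left(1,S \right)} = 384 - - 2 \left(1 - 2 - 2\right) = 384 - \left(-2\right) \left(-3\right) = 384 - 6 = 378$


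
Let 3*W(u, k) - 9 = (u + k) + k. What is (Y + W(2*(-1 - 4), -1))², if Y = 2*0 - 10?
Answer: 121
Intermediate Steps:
W(u, k) = 3 + u/3 + 2*k/3 (W(u, k) = 3 + ((u + k) + k)/3 = 3 + ((k + u) + k)/3 = 3 + (u + 2*k)/3 = 3 + (u/3 + 2*k/3) = 3 + u/3 + 2*k/3)
Y = -10 (Y = 0 - 10 = -10)
(Y + W(2*(-1 - 4), -1))² = (-10 + (3 + (2*(-1 - 4))/3 + (⅔)*(-1)))² = (-10 + (3 + (2*(-5))/3 - ⅔))² = (-10 + (3 + (⅓)*(-10) - ⅔))² = (-10 + (3 - 10/3 - ⅔))² = (-10 - 1)² = (-11)² = 121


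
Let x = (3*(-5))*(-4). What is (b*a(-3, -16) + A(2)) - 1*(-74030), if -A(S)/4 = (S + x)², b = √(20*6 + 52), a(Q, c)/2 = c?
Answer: 58654 - 64*√43 ≈ 58234.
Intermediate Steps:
x = 60 (x = -15*(-4) = 60)
a(Q, c) = 2*c
b = 2*√43 (b = √(120 + 52) = √172 = 2*√43 ≈ 13.115)
A(S) = -4*(60 + S)² (A(S) = -4*(S + 60)² = -4*(60 + S)²)
(b*a(-3, -16) + A(2)) - 1*(-74030) = ((2*√43)*(2*(-16)) - 4*(60 + 2)²) - 1*(-74030) = ((2*√43)*(-32) - 4*62²) + 74030 = (-64*√43 - 4*3844) + 74030 = (-64*√43 - 15376) + 74030 = (-15376 - 64*√43) + 74030 = 58654 - 64*√43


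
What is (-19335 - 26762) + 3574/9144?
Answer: -210753697/4572 ≈ -46097.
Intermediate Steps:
(-19335 - 26762) + 3574/9144 = -46097 + 3574*(1/9144) = -46097 + 1787/4572 = -210753697/4572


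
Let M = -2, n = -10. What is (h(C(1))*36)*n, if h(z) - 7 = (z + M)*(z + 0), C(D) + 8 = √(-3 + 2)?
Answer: -30960 + 6480*I ≈ -30960.0 + 6480.0*I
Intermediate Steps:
C(D) = -8 + I (C(D) = -8 + √(-3 + 2) = -8 + √(-1) = -8 + I)
h(z) = 7 + z*(-2 + z) (h(z) = 7 + (z - 2)*(z + 0) = 7 + (-2 + z)*z = 7 + z*(-2 + z))
(h(C(1))*36)*n = ((7 + (-8 + I)² - 2*(-8 + I))*36)*(-10) = ((7 + (-8 + I)² + (16 - 2*I))*36)*(-10) = ((23 + (-8 + I)² - 2*I)*36)*(-10) = (828 - 72*I + 36*(-8 + I)²)*(-10) = -8280 - 360*(-8 + I)² + 720*I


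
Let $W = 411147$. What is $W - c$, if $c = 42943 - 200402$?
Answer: $568606$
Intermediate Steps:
$c = -157459$
$W - c = 411147 - -157459 = 411147 + 157459 = 568606$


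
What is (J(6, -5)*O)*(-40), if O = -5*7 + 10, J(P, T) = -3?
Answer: -3000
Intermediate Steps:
O = -25 (O = -35 + 10 = -25)
(J(6, -5)*O)*(-40) = -3*(-25)*(-40) = 75*(-40) = -3000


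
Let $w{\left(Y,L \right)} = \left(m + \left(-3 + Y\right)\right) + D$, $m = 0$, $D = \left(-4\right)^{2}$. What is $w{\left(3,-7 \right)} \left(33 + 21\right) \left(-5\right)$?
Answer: $-4320$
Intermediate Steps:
$D = 16$
$w{\left(Y,L \right)} = 13 + Y$ ($w{\left(Y,L \right)} = \left(0 + \left(-3 + Y\right)\right) + 16 = \left(-3 + Y\right) + 16 = 13 + Y$)
$w{\left(3,-7 \right)} \left(33 + 21\right) \left(-5\right) = \left(13 + 3\right) \left(33 + 21\right) \left(-5\right) = 16 \cdot 54 \left(-5\right) = 864 \left(-5\right) = -4320$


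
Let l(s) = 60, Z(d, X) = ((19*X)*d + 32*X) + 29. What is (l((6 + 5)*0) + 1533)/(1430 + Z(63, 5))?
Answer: 1593/7604 ≈ 0.20950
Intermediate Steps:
Z(d, X) = 29 + 32*X + 19*X*d (Z(d, X) = (19*X*d + 32*X) + 29 = (32*X + 19*X*d) + 29 = 29 + 32*X + 19*X*d)
(l((6 + 5)*0) + 1533)/(1430 + Z(63, 5)) = (60 + 1533)/(1430 + (29 + 32*5 + 19*5*63)) = 1593/(1430 + (29 + 160 + 5985)) = 1593/(1430 + 6174) = 1593/7604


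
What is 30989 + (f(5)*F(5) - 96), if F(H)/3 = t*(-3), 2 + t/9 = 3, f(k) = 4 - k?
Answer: 30974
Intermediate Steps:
t = 9 (t = -18 + 9*3 = -18 + 27 = 9)
F(H) = -81 (F(H) = 3*(9*(-3)) = 3*(-27) = -81)
30989 + (f(5)*F(5) - 96) = 30989 + ((4 - 1*5)*(-81) - 96) = 30989 + ((4 - 5)*(-81) - 96) = 30989 + (-1*(-81) - 96) = 30989 + (81 - 96) = 30989 - 15 = 30974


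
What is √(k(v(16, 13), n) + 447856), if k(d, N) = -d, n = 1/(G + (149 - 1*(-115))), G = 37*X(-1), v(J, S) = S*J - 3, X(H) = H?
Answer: 3*√49739 ≈ 669.07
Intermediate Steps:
v(J, S) = -3 + J*S (v(J, S) = J*S - 3 = -3 + J*S)
G = -37 (G = 37*(-1) = -37)
n = 1/227 (n = 1/(-37 + (149 - 1*(-115))) = 1/(-37 + (149 + 115)) = 1/(-37 + 264) = 1/227 ≈ 0.0044053)
√(k(v(16, 13), n) + 447856) = √(-(-3 + 16*13) + 447856) = √(-(-3 + 208) + 447856) = √(-1*205 + 447856) = √(-205 + 447856) = √447651 = 3*√49739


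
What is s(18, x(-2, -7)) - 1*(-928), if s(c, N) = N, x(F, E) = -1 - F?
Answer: 929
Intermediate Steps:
s(18, x(-2, -7)) - 1*(-928) = (-1 - 1*(-2)) - 1*(-928) = (-1 + 2) + 928 = 1 + 928 = 929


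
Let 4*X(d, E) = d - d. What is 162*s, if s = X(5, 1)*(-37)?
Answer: 0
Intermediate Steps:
X(d, E) = 0 (X(d, E) = (d - d)/4 = (¼)*0 = 0)
s = 0 (s = 0*(-37) = 0)
162*s = 162*0 = 0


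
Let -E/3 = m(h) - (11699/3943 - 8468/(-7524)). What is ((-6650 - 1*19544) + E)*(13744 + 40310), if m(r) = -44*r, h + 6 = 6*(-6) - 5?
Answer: -131148040396464/74917 ≈ -1.7506e+9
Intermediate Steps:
h = -47 (h = -6 + (6*(-6) - 5) = -6 + (-36 - 5) = -6 - 41 = -47)
E = -15307554094/2472261 (E = -3*(-44*(-47) - (11699/3943 - 8468/(-7524))) = -3*(2068 - (11699*(1/3943) - 8468*(-1/7524))) = -3*(2068 - (11699/3943 + 2117/1881)) = -3*(2068 - 1*30353150/7416783) = -3*(2068 - 30353150/7416783) = -3*15307554094/7416783 = -15307554094/2472261 ≈ -6191.7)
((-6650 - 1*19544) + E)*(13744 + 40310) = ((-6650 - 1*19544) - 15307554094/2472261)*(13744 + 40310) = ((-6650 - 19544) - 15307554094/2472261)*54054 = (-26194 - 15307554094/2472261)*54054 = -80065958728/2472261*54054 = -131148040396464/74917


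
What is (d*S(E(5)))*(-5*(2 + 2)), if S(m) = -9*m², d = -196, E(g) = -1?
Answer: -35280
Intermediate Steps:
(d*S(E(5)))*(-5*(2 + 2)) = (-(-1764)*(-1)²)*(-5*(2 + 2)) = (-(-1764))*(-5*4) = -196*(-9)*(-20) = 1764*(-20) = -35280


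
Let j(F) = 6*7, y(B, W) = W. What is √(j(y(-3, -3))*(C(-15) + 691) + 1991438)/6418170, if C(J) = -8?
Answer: √505031/3209085 ≈ 0.00022145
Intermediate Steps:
j(F) = 42
√(j(y(-3, -3))*(C(-15) + 691) + 1991438)/6418170 = √(42*(-8 + 691) + 1991438)/6418170 = √(42*683 + 1991438)*(1/6418170) = √(28686 + 1991438)*(1/6418170) = √2020124*(1/6418170) = (2*√505031)*(1/6418170) = √505031/3209085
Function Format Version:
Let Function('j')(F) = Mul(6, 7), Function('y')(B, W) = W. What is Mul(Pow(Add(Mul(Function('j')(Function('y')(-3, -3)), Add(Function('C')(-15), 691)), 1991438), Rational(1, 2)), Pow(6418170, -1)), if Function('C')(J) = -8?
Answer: Mul(Rational(1, 3209085), Pow(505031, Rational(1, 2))) ≈ 0.00022145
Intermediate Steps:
Function('j')(F) = 42
Mul(Pow(Add(Mul(Function('j')(Function('y')(-3, -3)), Add(Function('C')(-15), 691)), 1991438), Rational(1, 2)), Pow(6418170, -1)) = Mul(Pow(Add(Mul(42, Add(-8, 691)), 1991438), Rational(1, 2)), Pow(6418170, -1)) = Mul(Pow(Add(Mul(42, 683), 1991438), Rational(1, 2)), Rational(1, 6418170)) = Mul(Pow(Add(28686, 1991438), Rational(1, 2)), Rational(1, 6418170)) = Mul(Pow(2020124, Rational(1, 2)), Rational(1, 6418170)) = Mul(Mul(2, Pow(505031, Rational(1, 2))), Rational(1, 6418170)) = Mul(Rational(1, 3209085), Pow(505031, Rational(1, 2)))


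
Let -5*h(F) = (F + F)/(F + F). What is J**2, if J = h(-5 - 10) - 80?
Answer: 160801/25 ≈ 6432.0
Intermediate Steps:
h(F) = -1/5 (h(F) = -(F + F)/(5*(F + F)) = -2*F/(5*(2*F)) = -2*F*1/(2*F)/5 = -1/5*1 = -1/5)
J = -401/5 (J = -1/5 - 80 = -401/5 ≈ -80.200)
J**2 = (-401/5)**2 = 160801/25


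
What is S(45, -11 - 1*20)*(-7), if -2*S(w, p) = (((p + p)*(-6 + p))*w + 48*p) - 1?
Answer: 712187/2 ≈ 3.5609e+5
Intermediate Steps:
S(w, p) = ½ - 24*p - p*w*(-6 + p) (S(w, p) = -((((p + p)*(-6 + p))*w + 48*p) - 1)/2 = -((((2*p)*(-6 + p))*w + 48*p) - 1)/2 = -(((2*p*(-6 + p))*w + 48*p) - 1)/2 = -((2*p*w*(-6 + p) + 48*p) - 1)/2 = -((48*p + 2*p*w*(-6 + p)) - 1)/2 = -(-1 + 48*p + 2*p*w*(-6 + p))/2 = ½ - 24*p - p*w*(-6 + p))
S(45, -11 - 1*20)*(-7) = (½ - 24*(-11 - 1*20) - 1*45*(-11 - 1*20)² + 6*(-11 - 1*20)*45)*(-7) = (½ - 24*(-11 - 20) - 1*45*(-11 - 20)² + 6*(-11 - 20)*45)*(-7) = (½ - 24*(-31) - 1*45*(-31)² + 6*(-31)*45)*(-7) = (½ + 744 - 1*45*961 - 8370)*(-7) = (½ + 744 - 43245 - 8370)*(-7) = -101741/2*(-7) = 712187/2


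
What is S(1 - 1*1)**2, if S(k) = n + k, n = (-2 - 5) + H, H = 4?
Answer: 9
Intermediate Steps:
n = -3 (n = (-2 - 5) + 4 = -7 + 4 = -3)
S(k) = -3 + k
S(1 - 1*1)**2 = (-3 + (1 - 1*1))**2 = (-3 + (1 - 1))**2 = (-3 + 0)**2 = (-3)**2 = 9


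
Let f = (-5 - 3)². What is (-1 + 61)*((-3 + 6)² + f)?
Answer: 4380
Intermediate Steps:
f = 64 (f = (-8)² = 64)
(-1 + 61)*((-3 + 6)² + f) = (-1 + 61)*((-3 + 6)² + 64) = 60*(3² + 64) = 60*(9 + 64) = 60*73 = 4380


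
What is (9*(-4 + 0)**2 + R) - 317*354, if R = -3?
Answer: -112077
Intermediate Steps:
(9*(-4 + 0)**2 + R) - 317*354 = (9*(-4 + 0)**2 - 3) - 317*354 = (9*(-4)**2 - 3) - 112218 = (9*16 - 3) - 112218 = (144 - 3) - 112218 = 141 - 112218 = -112077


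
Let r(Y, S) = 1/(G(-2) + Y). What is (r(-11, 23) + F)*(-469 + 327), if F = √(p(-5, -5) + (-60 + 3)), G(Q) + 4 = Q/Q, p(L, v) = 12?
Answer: 71/7 - 426*I*√5 ≈ 10.143 - 952.57*I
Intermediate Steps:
G(Q) = -3 (G(Q) = -4 + Q/Q = -4 + 1 = -3)
F = 3*I*√5 (F = √(12 + (-60 + 3)) = √(12 - 57) = √(-45) = 3*I*√5 ≈ 6.7082*I)
r(Y, S) = 1/(-3 + Y)
(r(-11, 23) + F)*(-469 + 327) = (1/(-3 - 11) + 3*I*√5)*(-469 + 327) = (1/(-14) + 3*I*√5)*(-142) = (-1/14 + 3*I*√5)*(-142) = 71/7 - 426*I*√5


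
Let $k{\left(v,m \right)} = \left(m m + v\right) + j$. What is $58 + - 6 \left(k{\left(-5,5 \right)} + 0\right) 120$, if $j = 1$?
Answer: $-15062$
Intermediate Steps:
$k{\left(v,m \right)} = 1 + v + m^{2}$ ($k{\left(v,m \right)} = \left(m m + v\right) + 1 = \left(m^{2} + v\right) + 1 = \left(v + m^{2}\right) + 1 = 1 + v + m^{2}$)
$58 + - 6 \left(k{\left(-5,5 \right)} + 0\right) 120 = 58 + - 6 \left(\left(1 - 5 + 5^{2}\right) + 0\right) 120 = 58 + - 6 \left(\left(1 - 5 + 25\right) + 0\right) 120 = 58 + - 6 \left(21 + 0\right) 120 = 58 + \left(-6\right) 21 \cdot 120 = 58 - 15120 = -15062$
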